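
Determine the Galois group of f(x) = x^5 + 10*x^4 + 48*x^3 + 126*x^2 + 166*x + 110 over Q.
S_5 (also written S5)

The polynomial f is an irreducible quintic over Q, so G = Gal(f/Q) is a transitive subgroup of S_5: one of C_5 (5T1, order 5), D_5 (5T2, order 10), F_20 (5T3, order 20), A_5 (5T4, order 60) or S_5 (5T5, order 120). The discriminant of f is 5628388432, which is not a perfect square, so G is not contained in A_5. The transitive groups of degree 5 not contained in A_5 are: F_20 (5T3, order 20), S_5 (5T5, order 120). By Dedekind's theorem, for a prime p not dividing disc(f) the degrees of the irreducible factors of f mod p form the cycle type of an element of G. Factoring f modulo the 5 such primes p <= 13 (skipping 2, which divides the discriminant), each new pattern first appears at: mod 3: f = (x^5 + x^4 + x + 2), pattern 5; mod 5: f = (x)(x^4 + 3x^2 + x + 1), pattern 4+1; mod 13: f = (x + 2)(x + 6)(x^3 + 2x^2 + 7x + 7), pattern 3+1+1. No other pattern occurs in this range, so the set of observed cycle types is {5, 4+1, 3+1+1}. Among the candidates above, the only group containing elements of all these cycle types is S_5 (5T5) — F_20 (5T3) lacks at least one of them. Hence G = S_5 (5T5), of order 120.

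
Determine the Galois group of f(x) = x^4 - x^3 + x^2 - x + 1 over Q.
C_4

The polynomial is an irreducible quartic over Q and its discriminant is 125, which is not a perfect square, so the Galois group is not contained in A_4. The resolvent cubic y^3 - y^2 - 3*y + 2 has exactly one rational root, so the Galois group is C_4 or D_4. The quartic becomes reducible over Q(sqrt(disc)), so the group is C_4.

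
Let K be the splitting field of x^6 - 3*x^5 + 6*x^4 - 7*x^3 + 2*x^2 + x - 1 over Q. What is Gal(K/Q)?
S_4

The polynomial f is an irreducible sextic over Q, so G = Gal(f/Q) is one of the 16 transitive subgroups 6T1, ..., 6T16 of S_6. The discriminant of f is 810448, which is not a perfect square, so G is not contained in A_6. The transitive groups of degree 6 not contained in A_6 are: C_6 (6T1, order 6), S_3 (6T2, order 6), D_6 (6T3, order 12), C_3 x S_3 (6T5, order 18), A_4 x C_2 (6T6, order 24), S_4 (6T8, order 24), S_3 x S_3 (6T9, order 36), S_4 x C_2 (6T11, order 48), (S_3 x S_3) : C_2 (6T13, order 72), PGL(2,5) (6T14, order 120), S_6 (6T16, order 720). By Dedekind's theorem, for a prime p not dividing disc(f) the degrees of the irreducible factors of f mod p form the cycle type of an element of G. Factoring f modulo the 22 such primes p <= 89 (skipping 2, 37, which divide the discriminant), each new pattern first appears at: mod 3: f = (x^3 + x^2 + x + 2)(x^3 + 2x^2 + 1), pattern 3+3; mod 5: f = (x^2 + 3)(x^2 + 3x + 4)(x^2 + 4x + 2), pattern 2+2+2; mod 17: f = (x + 1)(x + 15)(x^4 + 15x^3 + 6x^2 + 12x + 9), pattern 4+1+1; mod 67: f = (x + 4)(x + 62)(x^2 + 66x + 40)(x^2 + 66x + 50), pattern 2+2+1+1. No other pattern occurs in this range, so the set of observed cycle types is {3+3, 2+2+2, 4+1+1, 2+2+1+1}. The candidates containing elements of all these cycle types are S_4 (6T8) of order 24, S_4 x C_2 (6T11) of order 48, PGL(2,5) (6T14) of order 120, S_6 (6T16) of order 720; the others are excluded. The observed types are precisely the cycle types that occur in S_4 (6T8) (apart from the identity). Each of the other remaining candidates has further cycle types, and by the Chebotarev density theorem the matching factorization patterns would occur for a proportion of primes equal to their share of the group: S_4 x C_2 (6T11) additionally contains elements of type 6, 4+2, 2+1+1+1+1 (17 of its 48 elements, about 35% of primes); PGL(2,5) (6T14) additionally contains elements of type 6, 5+1 (44 of its 120 elements, about 37% of primes); S_6 (6T16) additionally contains elements of type 6, 5+1, 4+2, 3+2+1, 3+1+1+1, 2+1+1+1+1 (529 of its 720 elements, about 73% of primes). None of the 22 primes tested shows any such pattern (for each of these groups the chance of that is below 10^-4), which rules them out. Hence G = S_4 (6T8), of order 24.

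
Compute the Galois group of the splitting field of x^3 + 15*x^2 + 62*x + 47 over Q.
The polynomial is an irreducible cubic over Q and its discriminant is 4225 = 65^2, a perfect square. For an irreducible cubic, a square discriminant forces the Galois group to be A_3, the cyclic group of order 3.

C_3, A_3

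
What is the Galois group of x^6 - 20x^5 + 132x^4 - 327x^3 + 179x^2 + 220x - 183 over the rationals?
6T12: PSL(2,5)

The polynomial f is an irreducible sextic over Q, so G = Gal(f/Q) is one of the 16 transitive subgroups 6T1, ..., 6T16 of S_6. The discriminant of f is 8413926734596681 = 91727459^2, a perfect square, so G is contained in A_6. The transitive groups of degree 6 contained in A_6 are: A_4 (6T4, order 12), S_4 (6T7, order 24), (C_3 x C_3) : C_4 (6T10, order 36), PSL(2,5) (6T12, order 60), A_6 (6T15, order 360). By Dedekind's theorem, for a prime p not dividing disc(f) the degrees of the irreducible factors of f mod p form the cycle type of an element of G. Factoring f modulo the 21 such primes p <= 79 (skipping 19, which divides the discriminant), each new pattern first appears at: mod 2: f = (x + 1)(x^5 + x^4 + x^3 + x + 1), pattern 5+1; mod 7: f = (x^3 + 4)(x^3 + x^2 + 6x + 5), pattern 3+3; mod 61: f = (x)(x + 21)(x^2 + 6x + 41)(x^2 + 14x + 14), pattern 2+2+1+1. No other pattern occurs in this range, so the set of observed cycle types is {5+1, 3+3, 2+2+1+1}. The candidates containing elements of all these cycle types are PSL(2,5) (6T12) of order 60, A_6 (6T15) of order 360; the others are excluded. The observed types are precisely the cycle types that occur in PSL(2,5) (6T12) (apart from the identity). Each of the other remaining candidates has further cycle types, and by the Chebotarev density theorem the matching factorization patterns would occur for a proportion of primes equal to their share of the group: A_6 (6T15) additionally contains elements of type 4+2, 3+1+1+1 (130 of its 360 elements, about 36% of primes). None of the 21 primes tested shows any such pattern (for each of these groups the chance of that is below 10^-4), which rules them out. Hence G = PSL(2,5) (6T12), of order 60.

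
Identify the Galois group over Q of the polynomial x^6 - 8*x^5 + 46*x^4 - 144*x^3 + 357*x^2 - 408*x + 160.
(S_3 x S_3) : C_2

The polynomial f is an irreducible sextic over Q, so G = Gal(f/Q) is one of the 16 transitive subgroups 6T1, ..., 6T16 of S_6. The discriminant of f is -1579425998307328, which is not a perfect square, so G is not contained in A_6. The transitive groups of degree 6 not contained in A_6 are: C_6 (6T1, order 6), S_3 (6T2, order 6), D_6 (6T3, order 12), C_3 x S_3 (6T5, order 18), A_4 x C_2 (6T6, order 24), S_4 (6T8, order 24), S_3 x S_3 (6T9, order 36), S_4 x C_2 (6T11, order 48), (S_3 x S_3) : C_2 (6T13, order 72), PGL(2,5) (6T14, order 120), S_6 (6T16, order 720). By Dedekind's theorem, for a prime p not dividing disc(f) the degrees of the irreducible factors of f mod p form the cycle type of an element of G. Factoring f modulo the 27 such primes p <= 113 (skipping 2, 47, 61, which divide the discriminant), each new pattern first appears at: mod 3: f = (x^6 + x^5 + x^4 + 1), pattern 6; mod 5: f = (x)(x^2 + x + 2)(x^3 + x^2 + 3x + 1), pattern 3+2+1; mod 7: f = (x^2 + 5x + 2)(x^4 + x^3 + 4x^2 + 2x + 3), pattern 4+2; mod 17: f = (x^3 + 13x^2 + 5x + 6)(x^3 + 13x^2 + 8x + 4), pattern 3+3; mod 19: f = (x^2 + 16)(x^2 + 5x + 3)(x^2 + 6x + 16), pattern 2+2+2; mod 37: f = (x + 6)(x + 20)(x^2 + 13x + 13)(x^2 + 27x + 2), pattern 2+2+1+1; mod 41: f = (x + 9)(x + 30)(x + 39)(x^3 + 37x^2 + 2x + 24), pattern 3+1+1+1; mod 113: f = (x + 12)(x + 17)(x + 51)(x + 80)(x^2 + 58x + 85), pattern 2+1+1+1+1. No other pattern occurs in this range, so the set of observed cycle types is {6, 3+2+1, 4+2, 3+3, 2+2+2, 2+2+1+1, 3+1+1+1, 2+1+1+1+1}. The candidates containing elements of all these cycle types are (S_3 x S_3) : C_2 (6T13) of order 72, S_6 (6T16) of order 720; the others are excluded. The observed types are precisely the cycle types that occur in (S_3 x S_3) : C_2 (6T13) (apart from the identity). Each of the other remaining candidates has further cycle types, and by the Chebotarev density theorem the matching factorization patterns would occur for a proportion of primes equal to their share of the group: S_6 (6T16) additionally contains elements of type 5+1, 4+1+1 (234 of its 720 elements, about 32% of primes). None of the 27 primes tested shows any such pattern (for each of these groups the chance of that is below 10^-4), which rules them out. Hence G = (S_3 x S_3) : C_2 (6T13), of order 72.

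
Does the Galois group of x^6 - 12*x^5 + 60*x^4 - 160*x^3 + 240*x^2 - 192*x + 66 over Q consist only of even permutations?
The polynomial is irreducible of degree 6 over Q. Its discriminant is -1492992, which is not a perfect square. A Galois group lies in the alternating group exactly when the discriminant is a square in Q, so the Galois group (D_6) is not contained in A_6.

No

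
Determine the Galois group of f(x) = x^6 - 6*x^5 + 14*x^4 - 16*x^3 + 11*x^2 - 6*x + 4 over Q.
6T8: S_4

The polynomial f is an irreducible sextic over Q, so G = Gal(f/Q) is one of the 16 transitive subgroups 6T1, ..., 6T16 of S_6. The discriminant of f is -5120000, which is not a perfect square, so G is not contained in A_6. The transitive groups of degree 6 not contained in A_6 are: C_6 (6T1, order 6), S_3 (6T2, order 6), D_6 (6T3, order 12), C_3 x S_3 (6T5, order 18), A_4 x C_2 (6T6, order 24), S_4 (6T8, order 24), S_3 x S_3 (6T9, order 36), S_4 x C_2 (6T11, order 48), (S_3 x S_3) : C_2 (6T13, order 72), PGL(2,5) (6T14, order 120), S_6 (6T16, order 720). By Dedekind's theorem, for a prime p not dividing disc(f) the degrees of the irreducible factors of f mod p form the cycle type of an element of G. Factoring f modulo the 22 such primes p <= 89 (skipping 2, 5, which divide the discriminant), each new pattern first appears at: mod 3: f = (x^3 + x^2 + x + 2)(x^3 + 2x^2 + 2x + 2), pattern 3+3; mod 7: f = (x^2 + 4x + 1)(x^2 + 5x + 3)(x^2 + 6x + 6), pattern 2+2+2; mod 13: f = (x + 3)(x + 8)(x^4 + 9x^3 + 8x^2 + 5x + 11), pattern 4+1+1; mod 43: f = (x + 11)(x + 30)(x^2 + 41x + 5)(x^2 + 41x + 11), pattern 2+2+1+1. No other pattern occurs in this range, so the set of observed cycle types is {3+3, 2+2+2, 4+1+1, 2+2+1+1}. The candidates containing elements of all these cycle types are S_4 (6T8) of order 24, S_4 x C_2 (6T11) of order 48, PGL(2,5) (6T14) of order 120, S_6 (6T16) of order 720; the others are excluded. The observed types are precisely the cycle types that occur in S_4 (6T8) (apart from the identity). Each of the other remaining candidates has further cycle types, and by the Chebotarev density theorem the matching factorization patterns would occur for a proportion of primes equal to their share of the group: S_4 x C_2 (6T11) additionally contains elements of type 6, 4+2, 2+1+1+1+1 (17 of its 48 elements, about 35% of primes); PGL(2,5) (6T14) additionally contains elements of type 6, 5+1 (44 of its 120 elements, about 37% of primes); S_6 (6T16) additionally contains elements of type 6, 5+1, 4+2, 3+2+1, 3+1+1+1, 2+1+1+1+1 (529 of its 720 elements, about 73% of primes). None of the 22 primes tested shows any such pattern (for each of these groups the chance of that is below 10^-4), which rules them out. Hence G = S_4 (6T8), of order 24.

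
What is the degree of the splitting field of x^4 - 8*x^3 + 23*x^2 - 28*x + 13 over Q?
4

The degree of the splitting field over Q equals the order of the Galois group, so first determine the group. The polynomial is an irreducible quartic over Q and its discriminant is 144 = 12^2, a perfect square, so the Galois group is contained in A_4. The resolvent cubic y^3 - 23*y^2 + 172*y - 420 splits completely over Q, which gives the Klein four-group V_4. The Galois group V_4 (4T2) has order 4, so the splitting field has degree 4 over Q.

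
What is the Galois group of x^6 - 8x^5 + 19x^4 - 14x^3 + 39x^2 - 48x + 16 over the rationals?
(C_3 x C_3) : C_4 (also written G36+)

The polynomial f is an irreducible sextic over Q, so G = Gal(f/Q) is one of the 16 transitive subgroups 6T1, ..., 6T16 of S_6. The discriminant of f is 90962560000 = 301600^2, a perfect square, so G is contained in A_6. The transitive groups of degree 6 contained in A_6 are: A_4 (6T4, order 12), S_4 (6T7, order 24), (C_3 x C_3) : C_4 (6T10, order 36), PSL(2,5) (6T12, order 60), A_6 (6T15, order 360). By Dedekind's theorem, for a prime p not dividing disc(f) the degrees of the irreducible factors of f mod p form the cycle type of an element of G. Factoring f modulo the 19 such primes p <= 83 (skipping 2, 5, 13, 29, which divide the discriminant), each new pattern first appears at: mod 3: f = (x^2 + 2x + 2)(x^4 + 2x^3 + x^2 + x + 2), pattern 4+2; mod 11: f = (x^3 + 4x^2 + 10x + 2)(x^3 + 10x^2 + 2x + 8), pattern 3+3; mod 19: f = (x + 14)(x + 17)(x^2 + 9)(x^2 + 18x + 12), pattern 2+2+1+1; mod 61: f = (x + 13)(x + 23)(x + 30)(x^3 + 48x^2 + 47x + 46), pattern 3+1+1+1. No other pattern occurs in this range, so the set of observed cycle types is {4+2, 3+3, 2+2+1+1, 3+1+1+1}. The candidates containing elements of all these cycle types are (C_3 x C_3) : C_4 (6T10) of order 36, A_6 (6T15) of order 360; the others are excluded. The observed types are precisely the cycle types that occur in (C_3 x C_3) : C_4 (6T10) (apart from the identity). Each of the other remaining candidates has further cycle types, and by the Chebotarev density theorem the matching factorization patterns would occur for a proportion of primes equal to their share of the group: A_6 (6T15) additionally contains elements of type 5+1 (144 of its 360 elements, about 40% of primes). None of the 19 primes tested shows any such pattern (for each of these groups the chance of that is below 10^-4), which rules them out. Hence G = (C_3 x C_3) : C_4 (6T10), of order 36.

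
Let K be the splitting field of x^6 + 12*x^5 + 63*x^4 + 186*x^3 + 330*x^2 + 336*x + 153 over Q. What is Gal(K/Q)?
The polynomial f is an irreducible sextic over Q, so G = Gal(f/Q) is one of the 16 transitive subgroups 6T1, ..., 6T16 of S_6. The discriminant of f is -16003008, which is not a perfect square, so G is not contained in A_6. The transitive groups of degree 6 not contained in A_6 are: C_6 (6T1, order 6), S_3 (6T2, order 6), D_6 (6T3, order 12), C_3 x S_3 (6T5, order 18), A_4 x C_2 (6T6, order 24), S_4 (6T8, order 24), S_3 x S_3 (6T9, order 36), S_4 x C_2 (6T11, order 48), (S_3 x S_3) : C_2 (6T13, order 72), PGL(2,5) (6T14, order 120), S_6 (6T16, order 720). By Dedekind's theorem, for a prime p not dividing disc(f) the degrees of the irreducible factors of f mod p form the cycle type of an element of G. Factoring f modulo the 21 such primes p <= 89 (skipping 2, 3, 7, which divide the discriminant), each new pattern first appears at: mod 5: f = (x^6 + 2x^5 + 3x^4 + x^3 + x + 3), pattern 6; mod 11: f = (x + 4)(x^5 + 8x^4 + 9x^3 + 7x^2 + 5x + 8), pattern 5+1; mod 13: f = (x + 1)(x + 10)(x^4 + x^3 + 3x^2 + 1), pattern 4+1+1; mod 23: f = (x + 18)(x + 22)(x^2 + 19x + 5)(x^2 + 22x + 19), pattern 2+2+1+1; mod 43: f = (x^3 + 25x^2 + 35)(x^3 + 30x^2 + x + 40), pattern 3+3; mod 61: f = (x^2 + 18x + 30)(x^2 + 22x + 52)(x^2 + 33x + 34), pattern 2+2+2. No other pattern occurs in this range, so the set of observed cycle types is {6, 5+1, 4+1+1, 2+2+1+1, 3+3, 2+2+2}. The candidates containing elements of all these cycle types are PGL(2,5) (6T14) of order 120, S_6 (6T16) of order 720; the others are excluded. The observed types are precisely the cycle types that occur in PGL(2,5) (6T14) (apart from the identity). Each of the other remaining candidates has further cycle types, and by the Chebotarev density theorem the matching factorization patterns would occur for a proportion of primes equal to their share of the group: S_6 (6T16) additionally contains elements of type 4+2, 3+2+1, 3+1+1+1, 2+1+1+1+1 (265 of its 720 elements, about 37% of primes). None of the 21 primes tested shows any such pattern (for each of these groups the chance of that is below 10^-4), which rules them out. Hence G = PGL(2,5) (6T14), of order 120.

PGL(2,5) (also written S5(6))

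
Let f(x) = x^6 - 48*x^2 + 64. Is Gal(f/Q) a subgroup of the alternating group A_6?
No

The polynomial is irreducible of degree 6 over Q. Its discriminant is -450868486864896, which is not a perfect square. A Galois group lies in the alternating group exactly when the discriminant is a square in Q, so the Galois group (A_4 x C_2) is not contained in A_6.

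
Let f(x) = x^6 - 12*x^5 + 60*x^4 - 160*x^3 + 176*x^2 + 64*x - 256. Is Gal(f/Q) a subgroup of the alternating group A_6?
The polynomial is irreducible of degree 6 over Q. Its discriminant is 3603718079512576 = 60030976^2, a perfect square. A Galois group lies in the alternating group exactly when the discriminant is a square in Q, so the Galois group (S_4) is contained in A_6.

Yes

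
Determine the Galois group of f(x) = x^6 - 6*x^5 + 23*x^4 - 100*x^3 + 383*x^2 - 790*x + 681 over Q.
S_4 x C_2

The polynomial f is an irreducible sextic over Q, so G = Gal(f/Q) is one of the 16 transitive subgroups 6T1, ..., 6T16 of S_6. The discriminant of f is -7990769474338816, which is not a perfect square, so G is not contained in A_6. The transitive groups of degree 6 not contained in A_6 are: C_6 (6T1, order 6), S_3 (6T2, order 6), D_6 (6T3, order 12), C_3 x S_3 (6T5, order 18), A_4 x C_2 (6T6, order 24), S_4 (6T8, order 24), S_3 x S_3 (6T9, order 36), S_4 x C_2 (6T11, order 48), (S_3 x S_3) : C_2 (6T13, order 72), PGL(2,5) (6T14, order 120), S_6 (6T16, order 720). By Dedekind's theorem, for a prime p not dividing disc(f) the degrees of the irreducible factors of f mod p form the cycle type of an element of G. Factoring f modulo the 17 such primes p <= 71 (skipping 2, 11, 31, which divide the discriminant), each new pattern first appears at: mod 3: f = (x)(x + 2)(x^4 + x^3 + 2x + 1), pattern 4+1+1; mod 5: f = (x^3 + x^2 + 4x + 1)(x^3 + 3x^2 + x + 1), pattern 3+3; mod 7: f = (x^6 + x^5 + 2x^4 + 5x^3 + 5x^2 + x + 2), pattern 6; mod 13: f = (x^2 + 11)(x^4 + 7x^3 + 12x^2 + 5x + 4), pattern 4+2; mod 37: f = (x + 2)(x + 22)(x^2 + 3x + 32)(x^2 + 4x + 26), pattern 2+2+1+1; mod 47: f = (x + 2)(x + 12)(x + 38)(x + 39)(x^2 + 44x + 15), pattern 2+1+1+1+1; mod 67: f = (x^2 + 29x + 62)(x^2 + 49x + 30)(x^2 + 50x + 37), pattern 2+2+2. No other pattern occurs in this range, so the set of observed cycle types is {4+1+1, 3+3, 6, 4+2, 2+2+1+1, 2+1+1+1+1, 2+2+2}. The candidates containing elements of all these cycle types are S_4 x C_2 (6T11) of order 48, S_6 (6T16) of order 720; the others are excluded. The observed types are precisely the cycle types that occur in S_4 x C_2 (6T11) (apart from the identity). Each of the other remaining candidates has further cycle types, and by the Chebotarev density theorem the matching factorization patterns would occur for a proportion of primes equal to their share of the group: S_6 (6T16) additionally contains elements of type 5+1, 3+2+1, 3+1+1+1 (304 of its 720 elements, about 42% of primes). None of the 17 primes tested shows any such pattern (for each of these groups the chance of that is below 10^-4), which rules them out. Hence G = S_4 x C_2 (6T11), of order 48.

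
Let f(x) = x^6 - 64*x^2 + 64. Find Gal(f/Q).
The polynomial f is an irreducible sextic over Q, so G = Gal(f/Q) is one of the 16 transitive subgroups 6T1, ..., 6T16 of S_6. The discriminant of f is -3603718079512576, which is not a perfect square, so G is not contained in A_6. The transitive groups of degree 6 not contained in A_6 are: C_6 (6T1, order 6), S_3 (6T2, order 6), D_6 (6T3, order 12), C_3 x S_3 (6T5, order 18), A_4 x C_2 (6T6, order 24), S_4 (6T8, order 24), S_3 x S_3 (6T9, order 36), S_4 x C_2 (6T11, order 48), (S_3 x S_3) : C_2 (6T13, order 72), PGL(2,5) (6T14, order 120), S_6 (6T16, order 720). By Dedekind's theorem, for a prime p not dividing disc(f) the degrees of the irreducible factors of f mod p form the cycle type of an element of G. Factoring f modulo the 67 such primes p <= 347 (skipping 2, 229, which divide the discriminant), each new pattern first appears at: mod 3: f = (x^6 + 2x^2 + 1), pattern 6; mod 5: f = (x^3 + x^2 + 3x + 4)(x^3 + 4x^2 + 3x + 1), pattern 3+3; mod 7: f = (x + 3)(x + 4)(x^4 + 2x^2 + 3), pattern 4+1+1; mod 13: f = (x^2 + 7)(x^4 + 6x^2 + 11), pattern 4+2; mod 23: f = (x^2 + 2)(x^2 + 10x + 3)(x^2 + 13x + 3), pattern 2+2+2; mod 29: f = (x + 9)(x + 20)(x^2 + 2x + 28)(x^2 + 27x + 28), pattern 2+2+1+1; mod 193: f = (x + 5)(x + 12)(x + 88)(x + 105)(x + 181)(x + 188), pattern 1+1+1+1+1+1; mod 347: f = (x + 6)(x + 45)(x + 302)(x + 341)(x^2 + 326), pattern 2+1+1+1+1. No other pattern occurs in this range, so the set of observed cycle types is {6, 3+3, 4+1+1, 4+2, 2+2+2, 2+2+1+1, 1+1+1+1+1+1, 2+1+1+1+1}. The candidates containing elements of all these cycle types are S_4 x C_2 (6T11) of order 48, S_6 (6T16) of order 720; the others are excluded. The observed types are precisely the cycle types that occur in S_4 x C_2 (6T11). Each of the other remaining candidates has further cycle types, and by the Chebotarev density theorem the matching factorization patterns would occur for a proportion of primes equal to their share of the group: S_6 (6T16) additionally contains elements of type 5+1, 3+2+1, 3+1+1+1 (304 of its 720 elements, about 42% of primes). None of the 67 primes tested shows any such pattern (for each of these groups the chance of that is below 10^-4), which rules them out. Hence G = S_4 x C_2 (6T11), of order 48.

6T11: S_4 x C_2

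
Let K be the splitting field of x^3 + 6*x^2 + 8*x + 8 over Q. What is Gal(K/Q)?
The polynomial is an irreducible cubic over Q and its discriminant is -1472, which is not a perfect square. For an irreducible cubic, a non-square discriminant gives Galois group S_3.

S_3 (also written S3)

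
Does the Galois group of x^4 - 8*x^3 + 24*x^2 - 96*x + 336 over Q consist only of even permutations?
Yes

The polynomial is irreducible of degree 4 over Q. Its discriminant is 1358954496 = 36864^2, a perfect square. A Galois group lies in the alternating group exactly when the discriminant is a square in Q, so the Galois group (A_4) is contained in A_4.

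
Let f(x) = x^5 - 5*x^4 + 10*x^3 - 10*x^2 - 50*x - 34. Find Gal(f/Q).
The polynomial f is an irreducible quintic over Q, so G = Gal(f/Q) is a transitive subgroup of S_5: one of C_5 (5T1, order 5), D_5 (5T2, order 10), F_20 (5T3, order 20), A_5 (5T4, order 60) or S_5 (5T5, order 120). The discriminant of f is 58564000000 = 242000^2, a perfect square, so G is contained in A_5. The transitive groups of degree 5 contained in A_5 are: C_5 (5T1, order 5), D_5 (5T2, order 10), A_5 (5T4, order 60). By Dedekind's theorem, for a prime p not dividing disc(f) the degrees of the irreducible factors of f mod p form the cycle type of an element of G. Factoring f modulo the 3 such primes p <= 13 (skipping 2, 5, 11, which divide the discriminant), each new pattern first appears at: mod 3: f = (x^5 + x^4 + x^3 + 2x^2 + x + 2), pattern 5; mod 13: f = (x + 4)(x + 6)(x^3 + 11x^2 + 6x + 4), pattern 3+1+1. No other pattern occurs in this range, so the set of observed cycle types is {5, 3+1+1}. Among the candidates above, the only group containing elements of all these cycle types is A_5 (5T4) — each of C_5 (5T1), D_5 (5T2) lacks at least one of them. Hence G = A_5 (5T4), of order 60.

A_5, the alternating group on 5 letters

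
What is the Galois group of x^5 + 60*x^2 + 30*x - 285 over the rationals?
The polynomial f is an irreducible quintic over Q, so G = Gal(f/Q) is a transitive subgroup of S_5: one of C_5 (5T1, order 5), D_5 (5T2, order 10), F_20 (5T3, order 20), A_5 (5T4, order 60) or S_5 (5T5, order 120). The discriminant of f is 16850349253125, which is not a perfect square, so G is not contained in A_5. The transitive groups of degree 5 not contained in A_5 are: F_20 (5T3, order 20), S_5 (5T5, order 120). By Dedekind's theorem, for a prime p not dividing disc(f) the degrees of the irreducible factors of f mod p form the cycle type of an element of G. Factoring f modulo the 18 such primes p <= 73 (skipping 3, 5, 41, which divide the discriminant), each new pattern first appears at: mod 2: f = (x + 1)(x^4 + x^3 + x^2 + x + 1), pattern 4+1; mod 11: f = (x^5 + 5x^2 + 8x + 1), pattern 5; mod 19: f = (x)(x^2 + 5x + 16)(x^2 + 14x + 9), pattern 2+2+1. No other pattern occurs in this range, so the set of observed cycle types is {4+1, 5, 2+2+1}. The candidates containing elements of all these cycle types are F_20 (5T3) of order 20, S_5 (5T5) of order 120; the others are excluded. The observed types are precisely the cycle types that occur in F_20 (5T3) (apart from the identity). Each of the other remaining candidates has further cycle types, and by the Chebotarev density theorem the matching factorization patterns would occur for a proportion of primes equal to their share of the group: S_5 (5T5) additionally contains elements of type 3+2, 3+1+1, 2+1+1+1 (50 of its 120 elements, about 42% of primes). None of the 18 primes tested shows any such pattern (for each of these groups the chance of that is below 10^-4), which rules them out. Hence G = F_20 (5T3), of order 20.

F_20, the Frobenius group of order 20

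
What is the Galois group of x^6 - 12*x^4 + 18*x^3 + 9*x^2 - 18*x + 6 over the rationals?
The polynomial f is an irreducible sextic over Q, so G = Gal(f/Q) is one of the 16 transitive subgroups 6T1, ..., 6T16 of S_6. The discriminant of f is 48393096192, which is not a perfect square, so G is not contained in A_6. The transitive groups of degree 6 not contained in A_6 are: C_6 (6T1, order 6), S_3 (6T2, order 6), D_6 (6T3, order 12), C_3 x S_3 (6T5, order 18), A_4 x C_2 (6T6, order 24), S_4 (6T8, order 24), S_3 x S_3 (6T9, order 36), S_4 x C_2 (6T11, order 48), (S_3 x S_3) : C_2 (6T13, order 72), PGL(2,5) (6T14, order 120), S_6 (6T16, order 720). By Dedekind's theorem, for a prime p not dividing disc(f) the degrees of the irreducible factors of f mod p form the cycle type of an element of G. Factoring f modulo the 79 such primes p <= 421 (skipping 2, 3, 7, which divide the discriminant), each new pattern first appears at: mod 5: f = (x^6 + 3x^4 + 3x^3 + 4x^2 + 2x + 1), pattern 6; mod 11: f = (x + 6)(x + 9)(x^2 + 2x + 5)(x^2 + 5x + 1), pattern 2+2+1+1; mod 13: f = (x^3 + 6x + 2)(x^3 + 8x + 3), pattern 3+3; mod 19: f = (x^2 + 9x + 13)(x^2 + 11x + 13)(x^2 + 18x + 16), pattern 2+2+2; mod 97: f = (x + 2)(x + 18)(x + 22)(x + 24)(x + 51)(x + 77), pattern 1+1+1+1+1+1. No other pattern occurs in this range, so the set of observed cycle types is {6, 2+2+1+1, 3+3, 2+2+2, 1+1+1+1+1+1}. The candidates containing elements of all these cycle types are D_6 (6T3) of order 12, A_4 x C_2 (6T6) of order 24, S_3 x S_3 (6T9) of order 36, S_4 x C_2 (6T11) of order 48, (S_3 x S_3) : C_2 (6T13) of order 72, PGL(2,5) (6T14) of order 120, S_6 (6T16) of order 720; the others are excluded. The observed types are precisely the cycle types that occur in D_6 (6T3). Each of the other remaining candidates has further cycle types, and by the Chebotarev density theorem the matching factorization patterns would occur for a proportion of primes equal to their share of the group: A_4 x C_2 (6T6) additionally contains elements of type 2+1+1+1+1 (3 of its 24 elements, about 12% of primes); S_3 x S_3 (6T9) additionally contains elements of type 3+1+1+1 (4 of its 36 elements, about 11% of primes); S_4 x C_2 (6T11) additionally contains elements of type 4+2, 4+1+1, 2+1+1+1+1 (15 of its 48 elements, about 31% of primes); (S_3 x S_3) : C_2 (6T13) additionally contains elements of type 4+2, 3+2+1, 3+1+1+1, 2+1+1+1+1 (40 of its 72 elements, about 56% of primes); PGL(2,5) (6T14) additionally contains elements of type 5+1, 4+1+1 (54 of its 120 elements, about 45% of primes); S_6 (6T16) additionally contains elements of type 5+1, 4+2, 4+1+1, 3+2+1, 3+1+1+1, 2+1+1+1+1 (499 of its 720 elements, about 69% of primes). None of the 79 primes tested shows any such pattern (for each of these groups the chance of that is below 10^-4), which rules them out. Hence G = D_6 (6T3), of order 12.

D_6 (order 12)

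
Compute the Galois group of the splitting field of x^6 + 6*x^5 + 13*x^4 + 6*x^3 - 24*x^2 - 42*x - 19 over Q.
6T7: S_4

The polynomial f is an irreducible sextic over Q, so G = Gal(f/Q) is one of the 16 transitive subgroups 6T1, ..., 6T16 of S_6. The discriminant of f is 95101504 = 9752^2, a perfect square, so G is contained in A_6. The transitive groups of degree 6 contained in A_6 are: A_4 (6T4, order 12), S_4 (6T7, order 24), (C_3 x C_3) : C_4 (6T10, order 36), PSL(2,5) (6T12, order 60), A_6 (6T15, order 360). By Dedekind's theorem, for a prime p not dividing disc(f) the degrees of the irreducible factors of f mod p form the cycle type of an element of G. Factoring f modulo the 79 such primes p <= 421 (skipping 2, 23, 53, which divide the discriminant), each new pattern first appears at: mod 3: f = (x^3 + x^2 + x + 2)(x^3 + 2x^2 + x + 1), pattern 3+3; mod 5: f = (x^2 + 3x + 4)(x^4 + 3x^3 + 4x + 4), pattern 4+2; mod 19: f = (x)(x + 9)(x^2 + 17x + 7)(x^2 + 18x + 12), pattern 2+2+1+1; mod 223: f = (x + 16)(x + 40)(x + 83)(x + 154)(x + 175)(x + 207), pattern 1+1+1+1+1+1. No other pattern occurs in this range, so the set of observed cycle types is {3+3, 4+2, 2+2+1+1, 1+1+1+1+1+1}. The candidates containing elements of all these cycle types are S_4 (6T7) of order 24, (C_3 x C_3) : C_4 (6T10) of order 36, A_6 (6T15) of order 360; the others are excluded. The observed types are precisely the cycle types that occur in S_4 (6T7). Each of the other remaining candidates has further cycle types, and by the Chebotarev density theorem the matching factorization patterns would occur for a proportion of primes equal to their share of the group: (C_3 x C_3) : C_4 (6T10) additionally contains elements of type 3+1+1+1 (4 of its 36 elements, about 11% of primes); A_6 (6T15) additionally contains elements of type 5+1, 3+1+1+1 (184 of its 360 elements, about 51% of primes). None of the 79 primes tested shows any such pattern (for each of these groups the chance of that is below 10^-4), which rules them out. Hence G = S_4 (6T7), of order 24.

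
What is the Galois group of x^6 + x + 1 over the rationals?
The polynomial f is an irreducible sextic over Q, so G = Gal(f/Q) is one of the 16 transitive subgroups 6T1, ..., 6T16 of S_6. The discriminant of f is -43531, which is not a perfect square, so G is not contained in A_6. The transitive groups of degree 6 not contained in A_6 are: C_6 (6T1, order 6), S_3 (6T2, order 6), D_6 (6T3, order 12), C_3 x S_3 (6T5, order 18), A_4 x C_2 (6T6, order 24), S_4 (6T8, order 24), S_3 x S_3 (6T9, order 36), S_4 x C_2 (6T11, order 48), (S_3 x S_3) : C_2 (6T13, order 72), PGL(2,5) (6T14, order 120), S_6 (6T16, order 720). By Dedekind's theorem, for a prime p not dividing disc(f) the degrees of the irreducible factors of f mod p form the cycle type of an element of G. Factoring f modulo the 4 such primes p <= 7, each new pattern first appears at: mod 2: f = (x^6 + x + 1), pattern 6; mod 3: f = (x + 2)(x^2 + 2x + 2)(x^3 + 2x^2 + x + 1), pattern 3+2+1; mod 5: f = (x^3 + 2x^2 + 4x + 4)(x^3 + 3x^2 + 4), pattern 3+3; mod 7: f = (x + 2)(x^5 + 5x^4 + 4x^3 + 6x^2 + 2x + 4), pattern 5+1. No other pattern occurs in this range, so the set of observed cycle types is {6, 3+2+1, 3+3, 5+1}. Among the candidates above, the only group containing elements of all these cycle types is S_6 (6T16); every other candidate lacks at least one of them. Hence G = S_6 (6T16), of order 720.

S_6 (order 720)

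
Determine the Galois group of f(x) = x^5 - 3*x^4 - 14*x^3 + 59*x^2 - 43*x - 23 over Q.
The polynomial f is an irreducible quintic over Q, so G = Gal(f/Q) is a transitive subgroup of S_5: one of C_5 (5T1, order 5), D_5 (5T2, order 10), F_20 (5T3, order 20), A_5 (5T4, order 60) or S_5 (5T5, order 120). The discriminant of f is 7745089 = 2783^2, a perfect square, so G is contained in A_5. The transitive groups of degree 5 contained in A_5 are: C_5 (5T1, order 5), D_5 (5T2, order 10), A_5 (5T4, order 60). By Dedekind's theorem, for a prime p not dividing disc(f) the degrees of the irreducible factors of f mod p form the cycle type of an element of G. Factoring f modulo the 14 such primes p <= 53 (skipping 11, 23, which divide the discriminant), each new pattern first appears at: mod 2: f = (x^5 + x^4 + x^2 + x + 1), pattern 5; mod 43: f = (x + 7)(x + 10)(x + 11)(x + 22)(x + 33), pattern 1+1+1+1+1. No other pattern occurs in this range, so the set of observed cycle types is {5, 1+1+1+1+1}. The candidates containing elements of all these cycle types are C_5 (5T1) of order 5, D_5 (5T2) of order 10, A_5 (5T4) of order 60; the others are excluded. The observed types are precisely the cycle types that occur in C_5 (5T1). Each of the other remaining candidates has further cycle types, and by the Chebotarev density theorem the matching factorization patterns would occur for a proportion of primes equal to their share of the group: D_5 (5T2) additionally contains elements of type 2+2+1 (5 of its 10 elements, about 50% of primes); A_5 (5T4) additionally contains elements of type 3+1+1, 2+2+1 (35 of its 60 elements, about 58% of primes). None of the 14 primes tested shows any such pattern (for each of these groups the chance of that is below 10^-4), which rules them out. Hence G = C_5 (5T1), of order 5.

C_5 (also written C5)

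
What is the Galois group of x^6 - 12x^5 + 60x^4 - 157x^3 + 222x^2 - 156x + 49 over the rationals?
C_3 x S_3 (also written G18)

The polynomial f is an irreducible sextic over Q, so G = Gal(f/Q) is one of the 16 transitive subgroups 6T1, ..., 6T16 of S_6. The discriminant of f is -1162261467, which is not a perfect square, so G is not contained in A_6. The transitive groups of degree 6 not contained in A_6 are: C_6 (6T1, order 6), S_3 (6T2, order 6), D_6 (6T3, order 12), C_3 x S_3 (6T5, order 18), A_4 x C_2 (6T6, order 24), S_4 (6T8, order 24), S_3 x S_3 (6T9, order 36), S_4 x C_2 (6T11, order 48), (S_3 x S_3) : C_2 (6T13, order 72), PGL(2,5) (6T14, order 120), S_6 (6T16, order 720). By Dedekind's theorem, for a prime p not dividing disc(f) the degrees of the irreducible factors of f mod p form the cycle type of an element of G. Factoring f modulo the 33 such primes p <= 139 (skipping 3, which divides the discriminant), each new pattern first appears at: mod 2: f = (x^6 + x^3 + 1), pattern 6; mod 7: f = (x)(x + 2)(x + 6)(x^3 + x^2 + 5x + 1), pattern 3+1+1+1; mod 17: f = (x^2 + 11)(x^2 + 7x + 14)(x^2 + 15x + 15), pattern 2+2+2; mod 19: f = (x^3 + 13x^2 + 12x + 9)(x^3 + 13x^2 + 12x + 16), pattern 3+3; mod 73: f = (x + 1)(x + 10)(x + 21)(x + 22)(x + 36)(x + 44), pattern 1+1+1+1+1+1. No other pattern occurs in this range, so the set of observed cycle types is {6, 3+1+1+1, 2+2+2, 3+3, 1+1+1+1+1+1}. The candidates containing elements of all these cycle types are C_3 x S_3 (6T5) of order 18, S_3 x S_3 (6T9) of order 36, (S_3 x S_3) : C_2 (6T13) of order 72, S_6 (6T16) of order 720; the others are excluded. The observed types are precisely the cycle types that occur in C_3 x S_3 (6T5). Each of the other remaining candidates has further cycle types, and by the Chebotarev density theorem the matching factorization patterns would occur for a proportion of primes equal to their share of the group: S_3 x S_3 (6T9) additionally contains elements of type 2+2+1+1 (9 of its 36 elements, about 25% of primes); (S_3 x S_3) : C_2 (6T13) additionally contains elements of type 4+2, 3+2+1, 2+2+1+1, 2+1+1+1+1 (45 of its 72 elements, about 62% of primes); S_6 (6T16) additionally contains elements of type 5+1, 4+2, 4+1+1, 3+2+1, 2+2+1+1, 2+1+1+1+1 (504 of its 720 elements, about 70% of primes). None of the 33 primes tested shows any such pattern (for each of these groups the chance of that is below 10^-4), which rules them out. Hence G = C_3 x S_3 (6T5), of order 18.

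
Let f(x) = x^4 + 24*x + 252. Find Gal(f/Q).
A_4, the alternating group on 4 letters

The polynomial is an irreducible quartic over Q and its discriminant is 4087812096 = 63936^2, a perfect square, so the Galois group is contained in A_4. The resolvent cubic y^3 - 1008*y - 576 is irreducible over Q. An irreducible resolvent with square discriminant gives A_4.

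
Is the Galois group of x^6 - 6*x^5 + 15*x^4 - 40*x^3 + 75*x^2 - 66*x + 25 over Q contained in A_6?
No

The polynomial is irreducible of degree 6 over Q. Its discriminant is 660451885056, which is not a perfect square. A Galois group lies in the alternating group exactly when the discriminant is a square in Q, so the Galois group (S_3 x S_3) is not contained in A_6.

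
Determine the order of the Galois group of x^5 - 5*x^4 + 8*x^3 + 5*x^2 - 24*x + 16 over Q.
The degree of the splitting field over Q equals the order of the Galois group, so first determine the group. The polynomial f is an irreducible quintic over Q, so G = Gal(f/Q) is a transitive subgroup of S_5: one of C_5 (5T1, order 5), D_5 (5T2, order 10), F_20 (5T3, order 20), A_5 (5T4, order 60) or S_5 (5T5, order 120). The discriminant of f is 734464, which is not a perfect square, so G is not contained in A_5. The transitive groups of degree 5 not contained in A_5 are: F_20 (5T3, order 20), S_5 (5T5, order 120). By Dedekind's theorem, for a prime p not dividing disc(f) the degrees of the irreducible factors of f mod p form the cycle type of an element of G. Factoring f modulo the 3 such primes p <= 7 (skipping 2, which divides the discriminant), each new pattern first appears at: mod 3: f = (x^5 + x^4 + 2x^3 + 2x^2 + 1), pattern 5; mod 7: f = (x^2 + x + 6)(x^3 + x^2 + x + 5), pattern 3+2. No other pattern occurs in this range, so the set of observed cycle types is {5, 3+2}. Among the candidates above, the only group containing elements of all these cycle types is S_5 (5T5) — F_20 (5T3) lacks at least one of them. Hence G = S_5 (5T5), of order 120. The Galois group S_5 (5T5) has order 120, so the splitting field has degree 120 over Q.

120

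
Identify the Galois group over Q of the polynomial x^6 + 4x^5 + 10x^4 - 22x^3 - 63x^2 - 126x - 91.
A_4

The polynomial f is an irreducible sextic over Q, so G = Gal(f/Q) is one of the 16 transitive subgroups 6T1, ..., 6T16 of S_6. The discriminant of f is 5729525925351424 = 75693632^2, a perfect square, so G is contained in A_6. The transitive groups of degree 6 contained in A_6 are: A_4 (6T4, order 12), S_4 (6T7, order 24), (C_3 x C_3) : C_4 (6T10, order 36), PSL(2,5) (6T12, order 60), A_6 (6T15, order 360). By Dedekind's theorem, for a prime p not dividing disc(f) the degrees of the irreducible factors of f mod p form the cycle type of an element of G. Factoring f modulo the 33 such primes p <= 149 (skipping 2, 7, which divide the discriminant), each new pattern first appears at: mod 3: f = (x^3 + 2x + 2)(x^3 + x^2 + 2x + 1), pattern 3+3; mod 13: f = (x)(x + 5)(x^2 + 3x + 5)(x^2 + 9x + 9), pattern 2+2+1+1. No other pattern occurs in this range, so the set of observed cycle types is {3+3, 2+2+1+1}. The candidates containing elements of all these cycle types are A_4 (6T4) of order 12, S_4 (6T7) of order 24, (C_3 x C_3) : C_4 (6T10) of order 36, PSL(2,5) (6T12) of order 60, A_6 (6T15) of order 360; the others are excluded. The observed types are precisely the cycle types that occur in A_4 (6T4) (apart from the identity). Each of the other remaining candidates has further cycle types, and by the Chebotarev density theorem the matching factorization patterns would occur for a proportion of primes equal to their share of the group: S_4 (6T7) additionally contains elements of type 4+2 (6 of its 24 elements, about 25% of primes); (C_3 x C_3) : C_4 (6T10) additionally contains elements of type 4+2, 3+1+1+1 (22 of its 36 elements, about 61% of primes); PSL(2,5) (6T12) additionally contains elements of type 5+1 (24 of its 60 elements, about 40% of primes); A_6 (6T15) additionally contains elements of type 5+1, 4+2, 3+1+1+1 (274 of its 360 elements, about 76% of primes). None of the 33 primes tested shows any such pattern (for each of these groups the chance of that is below 10^-4), which rules them out. Hence G = A_4 (6T4), of order 12.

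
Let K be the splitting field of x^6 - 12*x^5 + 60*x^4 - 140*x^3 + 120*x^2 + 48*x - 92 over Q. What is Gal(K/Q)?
The polynomial f is an irreducible sextic over Q, so G = Gal(f/Q) is one of the 16 transitive subgroups 6T1, ..., 6T16 of S_6. The discriminant of f is 660451885056, which is not a perfect square, so G is not contained in A_6. The transitive groups of degree 6 not contained in A_6 are: C_6 (6T1, order 6), S_3 (6T2, order 6), D_6 (6T3, order 12), C_3 x S_3 (6T5, order 18), A_4 x C_2 (6T6, order 24), S_4 (6T8, order 24), S_3 x S_3 (6T9, order 36), S_4 x C_2 (6T11, order 48), (S_3 x S_3) : C_2 (6T13, order 72), PGL(2,5) (6T14, order 120), S_6 (6T16, order 720). By Dedekind's theorem, for a prime p not dividing disc(f) the degrees of the irreducible factors of f mod p form the cycle type of an element of G. Factoring f modulo the 14 such primes p <= 53 (skipping 2, 3, which divide the discriminant), each new pattern first appears at: mod 5: f = (x + 2)(x + 4)(x^2 + 2)(x^2 + 2x + 3), pattern 2+2+1+1; mod 7: f = (x^6 + 2x^5 + 4x^4 + x^2 + 6x + 6), pattern 6; mod 19: f = (x + 3)(x + 14)(x + 15)(x^3 + 13x^2 + 12x + 1), pattern 3+1+1+1; mod 31: f = (x^2 + 9x + 6)(x^2 + 11x + 21)(x^2 + 30x + 16), pattern 2+2+2; mod 43: f = (x^3 + 37x^2 + 12x + 17)(x^3 + 37x^2 + 12x + 30), pattern 3+3. No other pattern occurs in this range, so the set of observed cycle types is {2+2+1+1, 6, 3+1+1+1, 2+2+2, 3+3}. The candidates containing elements of all these cycle types are S_3 x S_3 (6T9) of order 36, (S_3 x S_3) : C_2 (6T13) of order 72, S_6 (6T16) of order 720; the others are excluded. The observed types are precisely the cycle types that occur in S_3 x S_3 (6T9) (apart from the identity). Each of the other remaining candidates has further cycle types, and by the Chebotarev density theorem the matching factorization patterns would occur for a proportion of primes equal to their share of the group: (S_3 x S_3) : C_2 (6T13) additionally contains elements of type 4+2, 3+2+1, 2+1+1+1+1 (36 of its 72 elements, about 50% of primes); S_6 (6T16) additionally contains elements of type 5+1, 4+2, 4+1+1, 3+2+1, 2+1+1+1+1 (459 of its 720 elements, about 64% of primes). None of the 14 primes tested shows any such pattern (for each of these groups the chance of that is below 10^-4), which rules them out. Hence G = S_3 x S_3 (6T9), of order 36.

6T9: S_3 x S_3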